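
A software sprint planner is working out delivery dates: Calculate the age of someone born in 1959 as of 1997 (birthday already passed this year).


Birth year: 1959
Current year: 1997
Age = current year - birth year
Age = 1997 - 1959 = 38

38


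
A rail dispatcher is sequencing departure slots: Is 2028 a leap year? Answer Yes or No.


Year: 2028
Divisible by 4? 2028 / 4 = 507.0 -> Yes
Divisible by 100? 2028 / 100 = 20.28 -> No
Divisible by 4 but not 100, so it IS a leap year

Yes


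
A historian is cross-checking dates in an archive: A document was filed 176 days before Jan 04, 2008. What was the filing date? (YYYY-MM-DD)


Start: 2008-01-04
Subtracting 176 days
Days already passed in January: 4
After going back through January: 172 more days to subtract
December 2007: 31 days, 141 remaining
November 2007: 30 days, 111 remaining
October 2007: 31 days, 80 remaining
September 2007: 30 days, 50 remaining
Result: 2007-07-12

2007-07-12


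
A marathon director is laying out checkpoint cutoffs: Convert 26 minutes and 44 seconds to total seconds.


Minutes: 26
Extra seconds: 44
Seconds per minute: 60
Minutes to seconds: 26 x 60 = 1560
Total: 1560 + 44 = 1604

1604


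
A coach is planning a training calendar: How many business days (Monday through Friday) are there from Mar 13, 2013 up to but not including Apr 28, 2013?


Start: 2013-03-13 (Wednesday)
End (exclusive): 2013-04-28 (Sunday)
Total calendar days: 46
Full weeks: 46 // 7 = 6 -> 30 weekdays
Remaining 4 days starting on Wednesday:
  Wed(w), Thu(w), Fri(w), Sat(-) -> 3 weekdays
Total business days: 30 + 3 = 33

33


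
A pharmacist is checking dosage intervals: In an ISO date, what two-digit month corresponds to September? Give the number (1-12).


Calendar month order:
8. August
9. September <--
10. October
September is month number 9

9


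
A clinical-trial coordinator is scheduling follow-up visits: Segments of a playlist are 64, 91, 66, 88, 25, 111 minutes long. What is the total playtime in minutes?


Durations: 64, 91, 66, 88, 25, 111
Running sum: 64
+ 91 = 155
+ 66 = 221
+ 88 = 309
+ 25 = 334
+ 111 = 445
Total duration: 445 minutes
That is 7 hours and 25 minutes

445


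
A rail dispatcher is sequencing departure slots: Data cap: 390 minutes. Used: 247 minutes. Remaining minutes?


Total budget: 390 minutes
Time used: 247 minutes
Remaining: 390 - 247 = 143 minutes
Percent used: 63.3%
Percent remaining: 36.7%

143


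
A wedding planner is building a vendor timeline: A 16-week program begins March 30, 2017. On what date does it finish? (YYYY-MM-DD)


Start: 2017-03-30
Weeks to add: 16
Convert to days: 16 x 7 = 112 days
Add 112 days to 2017-03-30
Result: 2017-07-20

2017-07-20


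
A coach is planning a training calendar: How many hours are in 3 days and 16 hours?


Days: 3
Extra hours: 16
Hours per day: 24
Days to hours: 3 x 24 = 72
Total: 72 + 16 = 88

88


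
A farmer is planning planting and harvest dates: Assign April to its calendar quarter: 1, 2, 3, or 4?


Month: April (month 4)
Q1: January-March (months 1-3)
Q2: April-June (months 4-6)
Q3: July-September (months 7-9)
Q4: October-December (months 10-12)
Month 4 falls in Q2

2


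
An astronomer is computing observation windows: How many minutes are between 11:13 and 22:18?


Start time: 11:13 = 673 minutes from midnight
End time: 22:18 = 1338 minutes from midnight
Difference: 1338 - 673 = 665 minutes
That is 11 hours and 5 minutes

665


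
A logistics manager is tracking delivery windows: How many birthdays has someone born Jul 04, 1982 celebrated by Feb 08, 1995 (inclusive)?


Birth: 1982-07-04
Reference: 1995-02-08
Year difference: 1995 - 1982 = 13
Has birthday (07-04) occurred by 02-08? No
Birthday not yet reached this year -> subtract 1
Age in full years: 12

12


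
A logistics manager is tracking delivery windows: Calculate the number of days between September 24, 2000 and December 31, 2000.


Start: September 24, 2000
End: December 31, 2000
Days left in September: 6
October: 31
November: 30
December: 31
Sum of remaining months: 92
Total: 6 + 92 = 98

98


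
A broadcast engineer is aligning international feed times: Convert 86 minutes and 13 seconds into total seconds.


Minutes: 86
Seconds: 13
Convert minutes to seconds: 86 x 60 = 5160
Add remaining seconds: 5160 + 13 = 5173

5173


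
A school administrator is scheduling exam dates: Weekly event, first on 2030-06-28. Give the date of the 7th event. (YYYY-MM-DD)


First occurrence: 2030-06-28 (occurrence 1)
Each occurrence is 7 days after the previous.
Occurrence 7 is 6 weeks after the first.
6 weeks = 42 days
2030-06-28 + 42 days = 2030-08-09

2030-08-09


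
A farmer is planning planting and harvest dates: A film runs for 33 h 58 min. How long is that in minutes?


Hours: 33
Minutes: 58
Convert hours to minutes: 33 x 60 = 1980
Add remaining minutes: 1980 + 58 = 2038

2038


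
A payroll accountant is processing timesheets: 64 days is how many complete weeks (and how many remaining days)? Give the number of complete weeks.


Total days: 64
Days per week: 7
Division: 64 / 7 = 9 remainder 1
Complete weeks: 9
Remaining days: 1

9


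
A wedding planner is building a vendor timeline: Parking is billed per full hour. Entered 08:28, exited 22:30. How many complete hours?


Start: 08:28
End: 22:30
Hour difference: 22 - 8 = 14 hours
Minute difference: 30 - 28 = 2 minutes
Total minutes: 842
Complete hours: 842 / 60 = 14 (remainder 2)

14


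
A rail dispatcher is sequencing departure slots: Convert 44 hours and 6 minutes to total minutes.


Hours: 44
Extra minutes: 6
Minutes per hour: 60
Hours to minutes: 44 x 60 = 2640
Total: 2640 + 6 = 2646

2646


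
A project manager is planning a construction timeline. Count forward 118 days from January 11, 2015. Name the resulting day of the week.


Start: 2015-01-11 (Sunday)
Step 1 - find target date: add 118 days
  2015-01-11 + 118 days = 2015-05-09
Step 2 - day of week:
  118 mod 7 = 6
  Sunday + 6 days -> Saturday
Result: Saturday (2015-05-09)

Saturday


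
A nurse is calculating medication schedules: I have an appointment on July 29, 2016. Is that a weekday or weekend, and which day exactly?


Date: 2016-07-29
January 1, 2016 is a Friday
Day of year: 211
Offset from Jan 1: 210 days
210 mod 7 = 0
Result: Friday

Friday


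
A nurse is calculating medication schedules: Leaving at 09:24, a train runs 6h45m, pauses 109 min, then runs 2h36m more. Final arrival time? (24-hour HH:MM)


Depart: 09:24
Leg 1: +405 min -> 16:09
Layover: +109 min -> 17:58
Leg 2: +156 min -> 20:34
Total travel: 670 minutes = 11h 10m
Arrival: 20:34

20:34


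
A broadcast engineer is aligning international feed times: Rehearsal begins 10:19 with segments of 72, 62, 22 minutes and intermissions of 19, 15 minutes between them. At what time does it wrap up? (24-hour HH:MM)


Start: 10:19 = 619 min from midnight
  after task 1 (72 min): 11:31
  after break (19 min): 11:50
  after task 2 (62 min): 12:52
  after break (15 min): 13:07
  after task 3 (22 min): 13:29
Total elapsed: 190 minutes
End time: 13:29

13:29


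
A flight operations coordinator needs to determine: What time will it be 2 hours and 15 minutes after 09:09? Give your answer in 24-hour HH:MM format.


Start time: 09:09
Adding: 2 hours 15 minutes
Minutes: 9 + 15 = 24
Hours: 9 + 2 + 0 = 11
Result: 11:24

11:24


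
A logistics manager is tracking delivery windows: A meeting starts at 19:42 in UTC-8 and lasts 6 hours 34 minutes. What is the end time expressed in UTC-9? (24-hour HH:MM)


Start: 19:42 in UTC-8
Step 1 - add duration:
  minutes: 42 + 34 = 76 (carry 1h)
  hours: 19 + 6 + 1 = 26
  end in UTC-8: 02:16
Step 2 - convert UTC-8 -> UTC-9:
  offset difference: -9 - (-8) = -1 hours
  2 + (-1) = 1 -> mod 24 = 1
Result: 01:16 in UTC-9

01:16


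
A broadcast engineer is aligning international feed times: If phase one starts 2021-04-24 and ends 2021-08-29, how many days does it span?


Start date: 2021-04-24
End date: 2021-08-29
Apr 2021: +7 days
May 2021: +31 days
Jun 2021: +30 days
Jul 2021: +31 days
Aug 2021: +28 days
Total: 127 days

127


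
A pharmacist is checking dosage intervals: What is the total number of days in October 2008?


Month: October
Year: 2008
October is a 31-day month
Total: 31 days

31


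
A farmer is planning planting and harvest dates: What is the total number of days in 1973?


Year: 1973
Check leap year rules:
Divisible by 4? No
1973 is not a leap year
Days: 365

365


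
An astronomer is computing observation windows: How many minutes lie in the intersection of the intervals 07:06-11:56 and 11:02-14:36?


Interval A: [426, 716] minutes from midnight
Interval B: [662, 876] minutes from midnight
Overlap start = max(426, 662) = 662
Overlap end = min(716, 876) = 716
Overlap = 716 - 662 = 54 minutes

54


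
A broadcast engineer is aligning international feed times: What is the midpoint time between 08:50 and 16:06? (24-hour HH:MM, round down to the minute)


Start time: 08:50 = 530 minutes from midnight
End time: 16:06 = 966 minutes from midnight
Sum: 530 + 966 = 1496
Midpoint: 1496 / 2 = 748 minutes
Convert: 748 / 60 = 12 hours, 28 minutes
Result: 12:28

12:28


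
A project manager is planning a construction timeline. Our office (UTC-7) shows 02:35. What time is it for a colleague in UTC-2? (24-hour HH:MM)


Local time: 02:35 at UTC-7 (offset -7h)
Target zone: UTC-2 (offset -2h)
Difference: -2 - (-7) = 5 hours
Calculation: 2 + (5) = 7
Result: 07:35

07:35


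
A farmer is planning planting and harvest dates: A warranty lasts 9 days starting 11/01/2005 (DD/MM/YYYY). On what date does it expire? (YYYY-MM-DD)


Start: 2005-01-11
Adding 9 days
Days remaining in January: 20
Result: 2005-01-20

2005-01-20


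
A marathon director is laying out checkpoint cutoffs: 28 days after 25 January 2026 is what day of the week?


Start: 2026-01-25 (Sunday)
Step 1 - find target date: add 28 days
  2026-01-25 + 28 days = 2026-02-22
Step 2 - day of week:
  28 mod 7 = 0
  Sunday + 0 days -> Sunday
Result: Sunday (2026-02-22)

Sunday


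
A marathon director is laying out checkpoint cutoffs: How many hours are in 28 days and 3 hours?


Days: 28
Extra hours: 3
Hours per day: 24
Days to hours: 28 x 24 = 672
Total: 672 + 3 = 675

675


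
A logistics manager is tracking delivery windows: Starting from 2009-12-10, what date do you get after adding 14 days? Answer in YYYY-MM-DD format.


Start: 2009-12-10
Adding 14 days
Days remaining in December: 21
Result: 2009-12-24

2009-12-24


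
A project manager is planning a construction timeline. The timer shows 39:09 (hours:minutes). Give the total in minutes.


Hours: 39
Minutes: 9
Convert hours to minutes: 39 x 60 = 2340
Add remaining minutes: 2340 + 9 = 2349

2349


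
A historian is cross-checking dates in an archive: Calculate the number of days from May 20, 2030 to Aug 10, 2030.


Start date: 2030-05-20
End date: 2030-08-10
May 2030: +12 days
Jun 2030: +30 days
Jul 2030: +31 days
Aug 2030: +9 days
Total: 82 days

82


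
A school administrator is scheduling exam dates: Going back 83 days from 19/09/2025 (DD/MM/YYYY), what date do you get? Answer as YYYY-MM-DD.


Start: 2025-09-19
Subtracting 83 days
Days already passed in September: 19
After going back through September: 64 more days to subtract
August 2025: 31 days, 33 remaining
July 2025: 31 days, 2 remaining
June 2025 has 30 days, need 2
Result: 2025-06-28

2025-06-28


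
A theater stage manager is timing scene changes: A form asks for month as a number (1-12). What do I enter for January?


Calendar month order:
1. January <--
2. February
January is month number 1

1


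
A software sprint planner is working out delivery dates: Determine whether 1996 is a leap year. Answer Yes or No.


Year: 1996
Divisible by 4? 1996 / 4 = 499.0 -> Yes
Divisible by 100? 1996 / 100 = 19.96 -> No
Divisible by 4 but not 100, so it IS a leap year

Yes


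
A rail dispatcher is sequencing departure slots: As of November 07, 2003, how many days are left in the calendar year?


Start: November 07, 2003
End: December 31, 2003
Days left in November: 23
December: 31
Sum of remaining months: 31
Total: 23 + 31 = 54

54


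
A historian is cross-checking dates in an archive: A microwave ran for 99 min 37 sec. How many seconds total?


Minutes: 99
Extra seconds: 37
Seconds per minute: 60
Minutes to seconds: 99 x 60 = 5940
Total: 5940 + 37 = 5977

5977


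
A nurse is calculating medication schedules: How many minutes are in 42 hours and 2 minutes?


Hours: 42
Extra minutes: 2
Minutes per hour: 60
Hours to minutes: 42 x 60 = 2520
Total: 2520 + 2 = 2522

2522


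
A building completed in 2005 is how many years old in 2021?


Birth year: 2005
Current year: 2021
Age = current year - birth year
Age = 2021 - 2005 = 16

16


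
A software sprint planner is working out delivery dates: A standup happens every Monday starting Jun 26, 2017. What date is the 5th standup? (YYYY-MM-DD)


First occurrence: 2017-06-26 (occurrence 1)
Each occurrence is 7 days after the previous.
Occurrence 5 is 4 weeks after the first.
4 weeks = 28 days
2017-06-26 + 28 days = 2017-07-24

2017-07-24


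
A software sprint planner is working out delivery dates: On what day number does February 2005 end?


Month: February
Year: 2005
2005 is not a leap year
February has 28 days
Total: 28 days

28


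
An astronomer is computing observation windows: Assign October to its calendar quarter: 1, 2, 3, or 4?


Month: October (month 10)
Q1: January-March (months 1-3)
Q2: April-June (months 4-6)
Q3: July-September (months 7-9)
Q4: October-December (months 10-12)
Month 10 falls in Q4

4


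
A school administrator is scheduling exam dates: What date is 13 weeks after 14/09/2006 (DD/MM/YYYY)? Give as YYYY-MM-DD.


Start: 2006-09-14
Weeks to add: 13
Convert to days: 13 x 7 = 91 days
Add 91 days to 2006-09-14
Result: 2006-12-14

2006-12-14


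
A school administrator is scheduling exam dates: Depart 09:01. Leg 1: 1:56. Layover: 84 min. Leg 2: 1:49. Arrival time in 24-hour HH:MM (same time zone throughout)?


Depart: 09:01
Leg 1: +116 min -> 10:57
Layover: +84 min -> 12:21
Leg 2: +109 min -> 14:10
Total travel: 309 minutes = 5h 9m
Arrival: 14:10

14:10


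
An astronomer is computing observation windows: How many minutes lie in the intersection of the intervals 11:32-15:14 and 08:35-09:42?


Interval A: [692, 914] minutes from midnight
Interval B: [515, 582] minutes from midnight
Overlap start = max(692, 515) = 692
Overlap end = min(914, 582) = 582
End <= start, so the intervals do not overlap: 0 minutes

0


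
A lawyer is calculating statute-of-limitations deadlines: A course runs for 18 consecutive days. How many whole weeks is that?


Total days: 18
Days per week: 7
Division: 18 / 7 = 2 remainder 4
Complete weeks: 2
Remaining days: 4

2


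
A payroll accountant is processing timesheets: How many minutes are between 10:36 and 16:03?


Start time: 10:36 = 636 minutes from midnight
End time: 16:03 = 963 minutes from midnight
Difference: 963 - 636 = 327 minutes
That is 5 hours and 27 minutes

327


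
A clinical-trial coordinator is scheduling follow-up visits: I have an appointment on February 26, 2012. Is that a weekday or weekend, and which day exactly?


Date: 2012-02-26
January 1, 2012 is a Sunday
Day of year: 57
Offset from Jan 1: 56 days
56 mod 7 = 0
Result: Sunday

Sunday


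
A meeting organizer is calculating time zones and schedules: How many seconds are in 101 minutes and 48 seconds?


Minutes: 101
Seconds: 48
Convert minutes to seconds: 101 x 60 = 6060
Add remaining seconds: 6060 + 48 = 6108

6108


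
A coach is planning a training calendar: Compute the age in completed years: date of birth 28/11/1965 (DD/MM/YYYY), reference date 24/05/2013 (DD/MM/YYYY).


Birth: 1965-11-28
Reference: 2013-05-24
Year difference: 2013 - 1965 = 48
Has birthday (11-28) occurred by 05-24? No
Birthday not yet reached this year -> subtract 1
Age in full years: 47

47


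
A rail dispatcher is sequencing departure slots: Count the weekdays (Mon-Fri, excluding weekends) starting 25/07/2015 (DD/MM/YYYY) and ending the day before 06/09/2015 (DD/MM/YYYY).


Start: 2015-07-25 (Saturday)
End (exclusive): 2015-09-06 (Sunday)
Total calendar days: 43
Full weeks: 43 // 7 = 6 -> 30 weekdays
Remaining 1 days starting on Saturday:
  Sat(-) -> 0 weekdays
Total business days: 30 + 0 = 30

30


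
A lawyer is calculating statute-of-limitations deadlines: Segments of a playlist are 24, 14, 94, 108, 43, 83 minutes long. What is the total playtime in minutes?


Durations: 24, 14, 94, 108, 43, 83
Running sum: 24
+ 14 = 38
+ 94 = 132
+ 108 = 240
+ 43 = 283
+ 83 = 366
Total duration: 366 minutes
That is 6 hours and 6 minutes

366


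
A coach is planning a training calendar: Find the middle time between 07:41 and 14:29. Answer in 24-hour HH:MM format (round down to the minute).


Start time: 07:41 = 461 minutes from midnight
End time: 14:29 = 869 minutes from midnight
Sum: 461 + 869 = 1330
Midpoint: 1330 / 2 = 665 minutes
Convert: 665 / 60 = 11 hours, 5 minutes
Result: 11:05

11:05


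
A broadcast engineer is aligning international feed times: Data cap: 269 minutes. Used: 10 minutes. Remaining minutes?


Total budget: 269 minutes
Time used: 10 minutes
Remaining: 269 - 10 = 259 minutes
Percent used: 3.7%
Percent remaining: 96.3%

259


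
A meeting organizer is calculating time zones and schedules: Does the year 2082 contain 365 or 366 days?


Year: 2082
Check leap year rules:
Divisible by 4? No
2082 is not a leap year
Days: 365

365


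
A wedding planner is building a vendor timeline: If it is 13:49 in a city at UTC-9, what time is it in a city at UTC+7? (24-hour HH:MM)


Local time: 13:49 at UTC-9 (offset -9h)
Target zone: UTC+7 (offset 7h)
Difference: 7 - (-9) = 16 hours
Calculation: 13 + (16) = 29
Wraparound: (29) mod 24 = 5
Result: 05:49

05:49


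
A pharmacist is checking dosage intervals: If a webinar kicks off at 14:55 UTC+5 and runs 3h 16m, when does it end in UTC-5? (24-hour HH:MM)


Start: 14:55 in UTC+5
Step 1 - add duration:
  minutes: 55 + 16 = 71 (carry 1h)
  hours: 14 + 3 + 1 = 18
  end in UTC+5: 18:11
Step 2 - convert UTC+5 -> UTC-5:
  offset difference: -5 - (5) = -10 hours
  18 + (-10) = 8 -> mod 24 = 8
Result: 08:11 in UTC-5

08:11


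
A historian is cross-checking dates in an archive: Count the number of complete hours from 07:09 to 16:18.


Start: 07:09
End: 16:18
Hour difference: 16 - 7 = 9 hours
Minute difference: 18 - 9 = 9 minutes
Total minutes: 549
Complete hours: 549 / 60 = 9 (remainder 9)

9


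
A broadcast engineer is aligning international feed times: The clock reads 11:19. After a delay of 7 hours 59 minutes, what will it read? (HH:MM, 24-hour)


Start time: 11:19
Adding: 7 hours 59 minutes
Minutes: 19 + 59 = 78
Minute overflow: 78 >= 60, so carry 1 hour, minutes = 18
Hours: 11 + 7 + 1 = 19
Result: 19:18

19:18


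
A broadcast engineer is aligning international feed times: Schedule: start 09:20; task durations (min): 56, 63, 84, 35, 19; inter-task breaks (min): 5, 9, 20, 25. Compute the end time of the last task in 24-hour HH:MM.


Start: 09:20 = 560 min from midnight
  after task 1 (56 min): 10:16
  after break (5 min): 10:21
  after task 2 (63 min): 11:24
  after break (9 min): 11:33
  after task 3 (84 min): 12:57
  after break (20 min): 13:17
  after task 4 (35 min): 13:52
  after break (25 min): 14:17
  after task 5 (19 min): 14:36
Total elapsed: 316 minutes
End time: 14:36

14:36


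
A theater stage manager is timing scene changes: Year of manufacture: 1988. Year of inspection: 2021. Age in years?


Birth year: 1988
Current year: 2021
Age = current year - birth year
Age = 2021 - 1988 = 33

33


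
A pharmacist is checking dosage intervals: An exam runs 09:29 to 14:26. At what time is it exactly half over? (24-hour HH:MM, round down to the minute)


Start time: 09:29 = 569 minutes from midnight
End time: 14:26 = 866 minutes from midnight
Sum: 569 + 866 = 1435
Midpoint: 1435 / 2 = 717 minutes
Convert: 717 / 60 = 11 hours, 57 minutes
Result: 11:57

11:57


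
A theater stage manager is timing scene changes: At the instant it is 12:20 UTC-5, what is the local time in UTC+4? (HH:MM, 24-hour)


Local time: 12:20 at UTC-5 (offset -5h)
Target zone: UTC+4 (offset 4h)
Difference: 4 - (-5) = 9 hours
Calculation: 12 + (9) = 21
Result: 21:20

21:20


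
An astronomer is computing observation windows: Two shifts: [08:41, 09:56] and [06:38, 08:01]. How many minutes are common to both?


Interval A: [521, 596] minutes from midnight
Interval B: [398, 481] minutes from midnight
Overlap start = max(521, 398) = 521
Overlap end = min(596, 481) = 481
End <= start, so the intervals do not overlap: 0 minutes

0


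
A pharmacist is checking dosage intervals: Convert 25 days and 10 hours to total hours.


Days: 25
Extra hours: 10
Hours per day: 24
Days to hours: 25 x 24 = 600
Total: 600 + 10 = 610

610


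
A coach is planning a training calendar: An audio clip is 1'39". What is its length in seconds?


Minutes: 1
Seconds: 39
Convert minutes to seconds: 1 x 60 = 60
Add remaining seconds: 60 + 39 = 99

99


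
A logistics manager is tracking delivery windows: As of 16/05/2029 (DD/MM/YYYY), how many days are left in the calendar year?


Start: May 16, 2029
End: December 31, 2029
Days left in May: 15
June: 30
July: 31
August: 31
September: 30
... plus remaining months
Sum of remaining months: 214
Total: 15 + 214 = 229

229


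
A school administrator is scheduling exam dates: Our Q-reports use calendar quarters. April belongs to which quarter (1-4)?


Month: April (month 4)
Q1: January-March (months 1-3)
Q2: April-June (months 4-6)
Q3: July-September (months 7-9)
Q4: October-December (months 10-12)
Month 4 falls in Q2

2


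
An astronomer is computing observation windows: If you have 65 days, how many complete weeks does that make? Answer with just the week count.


Total days: 65
Days per week: 7
Division: 65 / 7 = 9 remainder 2
Complete weeks: 9
Remaining days: 2

9


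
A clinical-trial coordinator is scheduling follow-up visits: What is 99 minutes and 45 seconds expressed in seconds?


Minutes: 99
Extra seconds: 45
Seconds per minute: 60
Minutes to seconds: 99 x 60 = 5940
Total: 5940 + 45 = 5985

5985


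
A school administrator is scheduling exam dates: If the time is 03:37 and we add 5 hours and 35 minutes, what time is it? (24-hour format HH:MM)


Start time: 03:37
Adding: 5 hours 35 minutes
Minutes: 37 + 35 = 72
Minute overflow: 72 >= 60, so carry 1 hour, minutes = 12
Hours: 3 + 5 + 1 = 9
Result: 09:12

09:12


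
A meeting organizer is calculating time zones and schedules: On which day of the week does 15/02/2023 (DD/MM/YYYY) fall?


Date: 2023-02-15
January 1, 2023 is a Sunday
Day of year: 46
Offset from Jan 1: 45 days
45 mod 7 = 3
Result: Wednesday

Wednesday


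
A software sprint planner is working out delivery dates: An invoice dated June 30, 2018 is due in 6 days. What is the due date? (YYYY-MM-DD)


Start: 2018-06-30
Adding 6 days
Days remaining in June: 0
After June: 6 days still to add
July 2018 has 31 days, need 6
Result: 2018-07-06

2018-07-06


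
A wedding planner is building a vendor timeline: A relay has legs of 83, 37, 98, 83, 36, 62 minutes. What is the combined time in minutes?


Durations: 83, 37, 98, 83, 36, 62
Running sum: 83
+ 37 = 120
+ 98 = 218
+ 83 = 301
+ 36 = 337
+ 62 = 399
Total duration: 399 minutes
That is 6 hours and 39 minutes

399


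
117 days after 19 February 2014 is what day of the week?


Start: 2014-02-19 (Wednesday)
Step 1 - find target date: add 117 days
  2014-02-19 + 117 days = 2014-06-16
Step 2 - day of week:
  117 mod 7 = 5
  Wednesday + 5 days -> Monday
Result: Monday (2014-06-16)

Monday


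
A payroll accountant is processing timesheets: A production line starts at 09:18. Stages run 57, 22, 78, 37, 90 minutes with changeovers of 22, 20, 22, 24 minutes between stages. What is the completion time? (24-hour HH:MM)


Start: 09:18 = 558 min from midnight
  after task 1 (57 min): 10:15
  after break (22 min): 10:37
  after task 2 (22 min): 10:59
  after break (20 min): 11:19
  after task 3 (78 min): 12:37
  after break (22 min): 12:59
  after task 4 (37 min): 13:36
  after break (24 min): 14:00
  after task 5 (90 min): 15:30
Total elapsed: 372 minutes
End time: 15:30

15:30


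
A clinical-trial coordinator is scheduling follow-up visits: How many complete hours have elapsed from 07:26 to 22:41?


Start: 07:26
End: 22:41
Hour difference: 22 - 7 = 15 hours
Minute difference: 41 - 26 = 15 minutes
Total minutes: 915
Complete hours: 915 / 60 = 15 (remainder 15)

15


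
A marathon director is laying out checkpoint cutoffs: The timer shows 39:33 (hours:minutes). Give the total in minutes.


Hours: 39
Minutes: 33
Convert hours to minutes: 39 x 60 = 2340
Add remaining minutes: 2340 + 33 = 2373

2373


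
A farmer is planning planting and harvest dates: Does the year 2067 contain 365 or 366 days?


Year: 2067
Check leap year rules:
Divisible by 4? No
2067 is not a leap year
Days: 365

365


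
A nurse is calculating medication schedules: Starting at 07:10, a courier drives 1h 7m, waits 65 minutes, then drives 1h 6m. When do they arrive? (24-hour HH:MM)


Depart: 07:10
Leg 1: +67 min -> 08:17
Layover: +65 min -> 09:22
Leg 2: +66 min -> 10:28
Total travel: 198 minutes = 3h 18m
Arrival: 10:28

10:28


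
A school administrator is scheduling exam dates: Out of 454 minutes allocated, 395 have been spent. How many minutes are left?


Total budget: 454 minutes
Time used: 395 minutes
Remaining: 454 - 395 = 59 minutes
Percent used: 87.0%
Percent remaining: 13.0%

59


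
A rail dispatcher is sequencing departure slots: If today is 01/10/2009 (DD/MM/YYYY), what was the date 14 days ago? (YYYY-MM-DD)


Start: 2009-10-01
Subtracting 14 days
Days already passed in October: 1
After going back through October: 13 more days to subtract
September 2009 has 30 days, need 13
Result: 2009-09-17

2009-09-17


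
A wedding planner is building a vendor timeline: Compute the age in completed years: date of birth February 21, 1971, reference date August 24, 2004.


Birth: 1971-02-21
Reference: 2004-08-24
Year difference: 2004 - 1971 = 33
Has birthday (02-21) occurred by 08-24? Yes
Age in full years: 33

33


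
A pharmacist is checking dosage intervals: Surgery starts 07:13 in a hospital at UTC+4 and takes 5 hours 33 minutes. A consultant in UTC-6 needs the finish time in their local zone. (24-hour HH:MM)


Start: 07:13 in UTC+4
Step 1 - add duration:
  minutes: 13 + 33 = 46
  hours: 7 + 5 + 0 = 12
  end in UTC+4: 12:46
Step 2 - convert UTC+4 -> UTC-6:
  offset difference: -6 - (4) = -10 hours
  12 + (-10) = 2 -> mod 24 = 2
Result: 02:46 in UTC-6

02:46


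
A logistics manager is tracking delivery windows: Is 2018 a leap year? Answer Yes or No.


Year: 2018
Divisible by 4? 2018 / 4 = 504.5 -> No
Not divisible by 4, so NOT a leap year

No


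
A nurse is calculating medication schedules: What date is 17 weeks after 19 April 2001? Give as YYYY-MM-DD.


Start: 2001-04-19
Weeks to add: 17
Convert to days: 17 x 7 = 119 days
Add 119 days to 2001-04-19
Result: 2001-08-16

2001-08-16


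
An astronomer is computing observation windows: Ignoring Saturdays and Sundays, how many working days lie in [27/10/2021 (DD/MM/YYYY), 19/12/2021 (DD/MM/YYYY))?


Start: 2021-10-27 (Wednesday)
End (exclusive): 2021-12-19 (Sunday)
Total calendar days: 53
Full weeks: 53 // 7 = 7 -> 35 weekdays
Remaining 4 days starting on Wednesday:
  Wed(w), Thu(w), Fri(w), Sat(-) -> 3 weekdays
Total business days: 35 + 3 = 38

38


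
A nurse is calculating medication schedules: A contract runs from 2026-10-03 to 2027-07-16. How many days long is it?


Start date: 2026-10-03
End date: 2027-07-16
Oct 2026: +29 days
Nov 2026: +30 days
Dec 2026: +31 days
... (7 more months)
Total: 286 days

286


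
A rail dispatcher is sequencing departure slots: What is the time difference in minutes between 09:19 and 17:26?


Start time: 09:19 = 559 minutes from midnight
End time: 17:26 = 1046 minutes from midnight
Difference: 1046 - 559 = 487 minutes
That is 8 hours and 7 minutes

487


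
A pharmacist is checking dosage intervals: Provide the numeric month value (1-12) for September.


Calendar month order:
8. August
9. September <--
10. October
September is month number 9

9


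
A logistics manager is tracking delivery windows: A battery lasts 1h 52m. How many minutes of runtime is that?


Hours: 1
Extra minutes: 52
Minutes per hour: 60
Hours to minutes: 1 x 60 = 60
Total: 60 + 52 = 112

112


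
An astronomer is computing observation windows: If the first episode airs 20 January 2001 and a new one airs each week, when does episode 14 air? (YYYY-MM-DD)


First occurrence: 2001-01-20 (occurrence 1)
Each occurrence is 7 days after the previous.
Occurrence 14 is 13 weeks after the first.
13 weeks = 91 days
2001-01-20 + 91 days = 2001-04-21

2001-04-21


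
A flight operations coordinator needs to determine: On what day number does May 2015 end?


Month: May
Year: 2015
May is a 31-day month
Total: 31 days

31


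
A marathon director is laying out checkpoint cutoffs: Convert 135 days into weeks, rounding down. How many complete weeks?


Total days: 135
Days per week: 7
Division: 135 / 7 = 19 remainder 2
Complete weeks: 19
Remaining days: 2

19


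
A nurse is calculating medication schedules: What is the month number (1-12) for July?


Calendar month order:
6. June
7. July <--
8. August
July is month number 7

7


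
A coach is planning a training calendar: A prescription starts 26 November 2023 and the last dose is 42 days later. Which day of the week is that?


Start: 2023-11-26 (Sunday)
Step 1 - find target date: add 42 days
  2023-11-26 + 42 days = 2024-01-07
Step 2 - day of week:
  42 mod 7 = 0
  Sunday + 0 days -> Sunday
Result: Sunday (2024-01-07)

Sunday


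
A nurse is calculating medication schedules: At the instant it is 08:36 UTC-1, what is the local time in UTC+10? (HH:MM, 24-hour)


Local time: 08:36 at UTC-1 (offset -1h)
Target zone: UTC+10 (offset 10h)
Difference: 10 - (-1) = 11 hours
Calculation: 8 + (11) = 19
Result: 19:36

19:36


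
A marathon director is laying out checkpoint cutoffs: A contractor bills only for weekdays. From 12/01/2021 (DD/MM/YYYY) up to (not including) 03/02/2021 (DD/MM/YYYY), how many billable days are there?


Start: 2021-01-12 (Tuesday)
End (exclusive): 2021-02-03 (Wednesday)
Total calendar days: 22
Full weeks: 22 // 7 = 3 -> 15 weekdays
Remaining 1 days starting on Tuesday:
  Tue(w) -> 1 weekdays
Total business days: 15 + 1 = 16

16


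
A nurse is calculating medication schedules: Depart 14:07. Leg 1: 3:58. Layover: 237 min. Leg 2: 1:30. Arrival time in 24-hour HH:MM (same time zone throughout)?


Depart: 14:07
Leg 1: +238 min -> 18:05
Layover: +237 min -> 22:02
Leg 2: +90 min -> 23:32
Total travel: 565 minutes = 9h 25m
Arrival: 23:32

23:32


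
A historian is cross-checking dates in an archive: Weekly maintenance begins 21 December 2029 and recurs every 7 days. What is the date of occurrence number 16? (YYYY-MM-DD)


First occurrence: 2029-12-21 (occurrence 1)
Each occurrence is 7 days after the previous.
Occurrence 16 is 15 weeks after the first.
15 weeks = 105 days
2029-12-21 + 105 days = 2030-04-05

2030-04-05


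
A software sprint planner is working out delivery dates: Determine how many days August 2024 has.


Month: August
Year: 2024
August is a 31-day month
Total: 31 days

31


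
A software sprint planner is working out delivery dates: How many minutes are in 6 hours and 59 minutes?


Hours: 6
Extra minutes: 59
Minutes per hour: 60
Hours to minutes: 6 x 60 = 360
Total: 360 + 59 = 419

419


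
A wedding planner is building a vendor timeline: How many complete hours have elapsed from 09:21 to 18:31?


Start: 09:21
End: 18:31
Hour difference: 18 - 9 = 9 hours
Minute difference: 31 - 21 = 10 minutes
Total minutes: 550
Complete hours: 550 / 60 = 9 (remainder 10)

9


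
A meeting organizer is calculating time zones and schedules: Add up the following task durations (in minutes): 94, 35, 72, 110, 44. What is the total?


Durations: 94, 35, 72, 110, 44
Running sum: 94
+ 35 = 129
+ 72 = 201
+ 110 = 311
+ 44 = 355
Total duration: 355 minutes
That is 5 hours and 55 minutes

355


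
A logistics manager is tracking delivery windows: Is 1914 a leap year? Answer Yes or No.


Year: 1914
Divisible by 4? 1914 / 4 = 478.5 -> No
Not divisible by 4, so NOT a leap year

No


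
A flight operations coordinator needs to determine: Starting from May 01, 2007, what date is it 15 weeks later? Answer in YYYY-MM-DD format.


Start: 2007-05-01
Weeks to add: 15
Convert to days: 15 x 7 = 105 days
Add 105 days to 2007-05-01
Result: 2007-08-14

2007-08-14


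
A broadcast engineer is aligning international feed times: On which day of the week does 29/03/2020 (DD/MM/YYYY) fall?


Date: 2020-03-29
January 1, 2020 is a Wednesday
Day of year: 89
Offset from Jan 1: 88 days
88 mod 7 = 4
Result: Sunday

Sunday


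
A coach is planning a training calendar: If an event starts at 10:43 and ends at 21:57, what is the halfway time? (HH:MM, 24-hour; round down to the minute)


Start time: 10:43 = 643 minutes from midnight
End time: 21:57 = 1317 minutes from midnight
Sum: 643 + 1317 = 1960
Midpoint: 1960 / 2 = 980 minutes
Convert: 980 / 60 = 16 hours, 20 minutes
Result: 16:20

16:20


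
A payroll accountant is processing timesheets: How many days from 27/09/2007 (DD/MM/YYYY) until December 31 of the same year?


Start: September 27, 2007
End: December 31, 2007
Days left in September: 3
October: 31
November: 30
December: 31
Sum of remaining months: 92
Total: 3 + 92 = 95

95


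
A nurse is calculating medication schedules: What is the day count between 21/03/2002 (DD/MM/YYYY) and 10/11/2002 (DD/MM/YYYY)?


Start date: 2002-03-21
End date: 2002-11-10
Mar 2002: +11 days
Apr 2002: +30 days
May 2002: +31 days
... (6 more months)
Total: 234 days

234


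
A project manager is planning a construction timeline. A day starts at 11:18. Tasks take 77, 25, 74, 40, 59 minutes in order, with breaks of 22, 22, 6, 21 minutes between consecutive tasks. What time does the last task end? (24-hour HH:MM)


Start: 11:18 = 678 min from midnight
  after task 1 (77 min): 12:35
  after break (22 min): 12:57
  after task 2 (25 min): 13:22
  after break (22 min): 13:44
  after task 3 (74 min): 14:58
  after break (6 min): 15:04
  after task 4 (40 min): 15:44
  after break (21 min): 16:05
  after task 5 (59 min): 17:04
Total elapsed: 346 minutes
End time: 17:04

17:04


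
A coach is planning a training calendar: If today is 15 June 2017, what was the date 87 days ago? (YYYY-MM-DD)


Start: 2017-06-15
Subtracting 87 days
Days already passed in June: 15
After going back through June: 72 more days to subtract
May 2017: 31 days, 41 remaining
April 2017: 30 days, 11 remaining
March 2017 has 31 days, need 11
Result: 2017-03-20

2017-03-20


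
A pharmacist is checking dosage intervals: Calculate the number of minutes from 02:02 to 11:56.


Start time: 02:02 = 122 minutes from midnight
End time: 11:56 = 716 minutes from midnight
Difference: 716 - 122 = 594 minutes
That is 9 hours and 54 minutes

594


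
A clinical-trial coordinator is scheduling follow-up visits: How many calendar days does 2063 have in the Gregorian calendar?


Year: 2063
Check leap year rules:
Divisible by 4? No
2063 is not a leap year
Days: 365

365


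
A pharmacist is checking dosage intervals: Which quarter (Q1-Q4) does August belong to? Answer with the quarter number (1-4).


Month: August (month 8)
Q1: January-March (months 1-3)
Q2: April-June (months 4-6)
Q3: July-September (months 7-9)
Q4: October-December (months 10-12)
Month 8 falls in Q3

3


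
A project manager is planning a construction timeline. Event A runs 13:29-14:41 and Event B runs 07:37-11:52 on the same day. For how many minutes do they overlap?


Interval A: [809, 881] minutes from midnight
Interval B: [457, 712] minutes from midnight
Overlap start = max(809, 457) = 809
Overlap end = min(881, 712) = 712
End <= start, so the intervals do not overlap: 0 minutes

0


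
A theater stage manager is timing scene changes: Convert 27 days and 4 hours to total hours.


Days: 27
Extra hours: 4
Hours per day: 24
Days to hours: 27 x 24 = 648
Total: 648 + 4 = 652

652


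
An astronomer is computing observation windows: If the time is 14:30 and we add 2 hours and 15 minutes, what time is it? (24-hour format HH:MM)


Start time: 14:30
Adding: 2 hours 15 minutes
Minutes: 30 + 15 = 45
Hours: 14 + 2 + 0 = 16
Result: 16:45

16:45


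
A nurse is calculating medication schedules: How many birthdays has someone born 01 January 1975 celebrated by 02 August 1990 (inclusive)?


Birth: 1975-01-01
Reference: 1990-08-02
Year difference: 1990 - 1975 = 15
Has birthday (01-01) occurred by 08-02? Yes
Age in full years: 15

15


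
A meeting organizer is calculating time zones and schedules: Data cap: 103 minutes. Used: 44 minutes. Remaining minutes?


Total budget: 103 minutes
Time used: 44 minutes
Remaining: 103 - 44 = 59 minutes
Percent used: 42.7%
Percent remaining: 57.3%

59


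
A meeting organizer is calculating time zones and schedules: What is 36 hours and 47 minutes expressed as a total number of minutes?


Hours: 36
Minutes: 47
Convert hours to minutes: 36 x 60 = 2160
Add remaining minutes: 2160 + 47 = 2207

2207


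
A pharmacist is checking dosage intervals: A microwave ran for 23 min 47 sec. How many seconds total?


Minutes: 23
Extra seconds: 47
Seconds per minute: 60
Minutes to seconds: 23 x 60 = 1380
Total: 1380 + 47 = 1427

1427


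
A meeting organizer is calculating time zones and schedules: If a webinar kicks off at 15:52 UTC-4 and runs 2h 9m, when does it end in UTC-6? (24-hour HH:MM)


Start: 15:52 in UTC-4
Step 1 - add duration:
  minutes: 52 + 9 = 61 (carry 1h)
  hours: 15 + 2 + 1 = 18
  end in UTC-4: 18:01
Step 2 - convert UTC-4 -> UTC-6:
  offset difference: -6 - (-4) = -2 hours
  18 + (-2) = 16 -> mod 24 = 16
Result: 16:01 in UTC-6

16:01


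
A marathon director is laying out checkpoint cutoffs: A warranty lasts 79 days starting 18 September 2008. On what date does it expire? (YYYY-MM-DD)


Start: 2008-09-18
Adding 79 days
Days remaining in September: 12
After September: 67 days still to add
October 2008: 31 days, 36 remaining
November 2008: 30 days, 6 remaining
December 2008 has 31 days, need 6
Result: 2008-12-06

2008-12-06


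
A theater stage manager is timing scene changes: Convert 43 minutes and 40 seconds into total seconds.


Minutes: 43
Seconds: 40
Convert minutes to seconds: 43 x 60 = 2580
Add remaining seconds: 2580 + 40 = 2620

2620


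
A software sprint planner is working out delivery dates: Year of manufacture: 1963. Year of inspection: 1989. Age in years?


Birth year: 1963
Current year: 1989
Age = current year - birth year
Age = 1989 - 1963 = 26

26


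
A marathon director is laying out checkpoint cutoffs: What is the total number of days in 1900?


Year: 1900
Check leap year rules:
Divisible by 4? Yes
Divisible by 100? Yes
Divisible by 400? No
1900 is not a leap year
Days: 365

365


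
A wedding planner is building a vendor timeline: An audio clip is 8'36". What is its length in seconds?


Minutes: 8
Seconds: 36
Convert minutes to seconds: 8 x 60 = 480
Add remaining seconds: 480 + 36 = 516

516


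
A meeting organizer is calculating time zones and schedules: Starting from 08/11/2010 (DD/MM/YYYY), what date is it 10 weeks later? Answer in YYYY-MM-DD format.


Start: 2010-11-08
Weeks to add: 10
Convert to days: 10 x 7 = 70 days
Add 70 days to 2010-11-08
Result: 2011-01-17

2011-01-17
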